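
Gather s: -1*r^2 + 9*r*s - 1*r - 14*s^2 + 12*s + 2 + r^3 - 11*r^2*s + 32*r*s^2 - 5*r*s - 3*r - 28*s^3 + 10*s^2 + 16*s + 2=r^3 - r^2 - 4*r - 28*s^3 + s^2*(32*r - 4) + s*(-11*r^2 + 4*r + 28) + 4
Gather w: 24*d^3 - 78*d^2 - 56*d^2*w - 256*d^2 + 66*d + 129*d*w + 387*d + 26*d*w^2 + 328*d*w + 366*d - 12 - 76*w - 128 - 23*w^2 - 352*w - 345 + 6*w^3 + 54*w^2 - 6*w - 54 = 24*d^3 - 334*d^2 + 819*d + 6*w^3 + w^2*(26*d + 31) + w*(-56*d^2 + 457*d - 434) - 539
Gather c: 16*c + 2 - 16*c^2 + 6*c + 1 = -16*c^2 + 22*c + 3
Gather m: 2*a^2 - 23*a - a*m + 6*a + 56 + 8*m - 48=2*a^2 - 17*a + m*(8 - a) + 8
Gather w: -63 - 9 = -72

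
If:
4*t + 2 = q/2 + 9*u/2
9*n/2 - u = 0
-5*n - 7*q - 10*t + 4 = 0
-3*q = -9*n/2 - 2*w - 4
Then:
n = -11*w/136 - 1/34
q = 445*w/816 + 263/204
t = -557*w/1632 - 199/408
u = -99*w/272 - 9/68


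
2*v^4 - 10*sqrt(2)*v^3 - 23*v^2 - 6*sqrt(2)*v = v*(v - 6*sqrt(2))*(sqrt(2)*v + 1)^2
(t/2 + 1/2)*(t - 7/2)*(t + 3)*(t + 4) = t^4/2 + 9*t^3/4 - 9*t^2/2 - 109*t/4 - 21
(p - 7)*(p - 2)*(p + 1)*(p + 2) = p^4 - 6*p^3 - 11*p^2 + 24*p + 28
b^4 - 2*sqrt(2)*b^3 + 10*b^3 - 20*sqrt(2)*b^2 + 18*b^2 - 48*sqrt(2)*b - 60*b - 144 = (b + 4)*(b + 6)*(b - 3*sqrt(2))*(b + sqrt(2))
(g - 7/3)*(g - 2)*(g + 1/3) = g^3 - 4*g^2 + 29*g/9 + 14/9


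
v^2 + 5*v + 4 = (v + 1)*(v + 4)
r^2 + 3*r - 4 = (r - 1)*(r + 4)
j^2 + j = j*(j + 1)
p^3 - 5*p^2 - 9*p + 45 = (p - 5)*(p - 3)*(p + 3)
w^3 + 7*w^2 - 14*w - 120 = (w - 4)*(w + 5)*(w + 6)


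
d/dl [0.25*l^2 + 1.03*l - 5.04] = 0.5*l + 1.03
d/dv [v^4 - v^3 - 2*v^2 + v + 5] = 4*v^3 - 3*v^2 - 4*v + 1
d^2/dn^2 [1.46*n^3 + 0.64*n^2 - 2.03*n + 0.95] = 8.76*n + 1.28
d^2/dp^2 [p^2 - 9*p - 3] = 2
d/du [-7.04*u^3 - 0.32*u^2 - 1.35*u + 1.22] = -21.12*u^2 - 0.64*u - 1.35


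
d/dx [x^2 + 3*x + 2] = 2*x + 3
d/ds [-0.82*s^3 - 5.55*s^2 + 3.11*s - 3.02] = -2.46*s^2 - 11.1*s + 3.11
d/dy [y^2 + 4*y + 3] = 2*y + 4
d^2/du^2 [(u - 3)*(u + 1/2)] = 2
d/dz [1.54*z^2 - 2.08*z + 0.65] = 3.08*z - 2.08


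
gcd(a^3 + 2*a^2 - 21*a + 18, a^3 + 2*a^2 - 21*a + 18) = a^3 + 2*a^2 - 21*a + 18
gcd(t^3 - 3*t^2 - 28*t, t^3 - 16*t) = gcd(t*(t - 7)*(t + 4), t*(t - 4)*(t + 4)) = t^2 + 4*t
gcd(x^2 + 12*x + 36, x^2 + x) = 1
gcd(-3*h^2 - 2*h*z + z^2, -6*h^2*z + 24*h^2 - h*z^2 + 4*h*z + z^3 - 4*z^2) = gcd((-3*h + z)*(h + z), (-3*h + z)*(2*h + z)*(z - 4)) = -3*h + z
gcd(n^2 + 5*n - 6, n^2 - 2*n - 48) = n + 6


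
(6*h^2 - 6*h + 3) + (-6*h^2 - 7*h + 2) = 5 - 13*h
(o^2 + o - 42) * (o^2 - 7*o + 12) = o^4 - 6*o^3 - 37*o^2 + 306*o - 504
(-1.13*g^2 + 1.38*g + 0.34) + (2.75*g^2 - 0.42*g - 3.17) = 1.62*g^2 + 0.96*g - 2.83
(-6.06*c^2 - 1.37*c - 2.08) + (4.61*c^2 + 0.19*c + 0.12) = -1.45*c^2 - 1.18*c - 1.96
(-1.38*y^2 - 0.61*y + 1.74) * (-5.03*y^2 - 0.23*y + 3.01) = 6.9414*y^4 + 3.3857*y^3 - 12.7657*y^2 - 2.2363*y + 5.2374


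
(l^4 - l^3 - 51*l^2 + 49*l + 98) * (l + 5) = l^5 + 4*l^4 - 56*l^3 - 206*l^2 + 343*l + 490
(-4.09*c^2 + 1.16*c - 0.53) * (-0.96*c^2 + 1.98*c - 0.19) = 3.9264*c^4 - 9.2118*c^3 + 3.5827*c^2 - 1.2698*c + 0.1007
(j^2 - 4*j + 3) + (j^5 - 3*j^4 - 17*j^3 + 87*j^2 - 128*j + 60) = j^5 - 3*j^4 - 17*j^3 + 88*j^2 - 132*j + 63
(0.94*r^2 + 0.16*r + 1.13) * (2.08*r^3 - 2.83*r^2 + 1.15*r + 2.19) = 1.9552*r^5 - 2.3274*r^4 + 2.9786*r^3 - 0.9553*r^2 + 1.6499*r + 2.4747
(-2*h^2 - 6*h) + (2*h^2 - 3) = -6*h - 3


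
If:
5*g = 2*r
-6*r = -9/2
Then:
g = 3/10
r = 3/4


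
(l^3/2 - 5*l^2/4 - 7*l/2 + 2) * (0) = 0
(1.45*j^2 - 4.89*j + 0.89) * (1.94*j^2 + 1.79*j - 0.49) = 2.813*j^4 - 6.8911*j^3 - 7.737*j^2 + 3.9892*j - 0.4361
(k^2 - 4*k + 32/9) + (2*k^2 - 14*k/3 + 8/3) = 3*k^2 - 26*k/3 + 56/9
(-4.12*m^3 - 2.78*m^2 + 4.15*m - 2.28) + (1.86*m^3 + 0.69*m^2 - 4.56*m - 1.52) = -2.26*m^3 - 2.09*m^2 - 0.409999999999999*m - 3.8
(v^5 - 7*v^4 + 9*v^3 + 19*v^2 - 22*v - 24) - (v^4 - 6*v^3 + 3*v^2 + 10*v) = v^5 - 8*v^4 + 15*v^3 + 16*v^2 - 32*v - 24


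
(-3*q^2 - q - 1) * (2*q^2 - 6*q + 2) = -6*q^4 + 16*q^3 - 2*q^2 + 4*q - 2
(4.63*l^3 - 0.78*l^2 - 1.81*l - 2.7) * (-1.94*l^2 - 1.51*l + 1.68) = -8.9822*l^5 - 5.4781*l^4 + 12.4676*l^3 + 6.6607*l^2 + 1.0362*l - 4.536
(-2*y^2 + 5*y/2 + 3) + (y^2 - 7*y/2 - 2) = -y^2 - y + 1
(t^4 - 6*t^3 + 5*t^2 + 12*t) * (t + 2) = t^5 - 4*t^4 - 7*t^3 + 22*t^2 + 24*t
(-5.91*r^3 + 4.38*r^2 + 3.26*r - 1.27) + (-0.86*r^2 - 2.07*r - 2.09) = -5.91*r^3 + 3.52*r^2 + 1.19*r - 3.36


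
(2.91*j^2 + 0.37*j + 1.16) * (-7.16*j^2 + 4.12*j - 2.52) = -20.8356*j^4 + 9.34*j^3 - 14.1144*j^2 + 3.8468*j - 2.9232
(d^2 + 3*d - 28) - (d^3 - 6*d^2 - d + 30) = -d^3 + 7*d^2 + 4*d - 58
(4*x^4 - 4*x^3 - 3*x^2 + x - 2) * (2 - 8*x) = -32*x^5 + 40*x^4 + 16*x^3 - 14*x^2 + 18*x - 4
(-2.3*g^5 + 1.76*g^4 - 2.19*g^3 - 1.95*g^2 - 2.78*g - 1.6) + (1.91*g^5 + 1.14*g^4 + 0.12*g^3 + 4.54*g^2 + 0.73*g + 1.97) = -0.39*g^5 + 2.9*g^4 - 2.07*g^3 + 2.59*g^2 - 2.05*g + 0.37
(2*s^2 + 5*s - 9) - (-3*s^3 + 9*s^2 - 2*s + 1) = 3*s^3 - 7*s^2 + 7*s - 10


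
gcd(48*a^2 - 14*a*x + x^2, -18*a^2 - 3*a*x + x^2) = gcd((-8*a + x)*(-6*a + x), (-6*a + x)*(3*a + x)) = -6*a + x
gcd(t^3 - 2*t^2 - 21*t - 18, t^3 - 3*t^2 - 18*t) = t^2 - 3*t - 18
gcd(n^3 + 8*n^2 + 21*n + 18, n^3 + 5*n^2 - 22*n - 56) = n + 2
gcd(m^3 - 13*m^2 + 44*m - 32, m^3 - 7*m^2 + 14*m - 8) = m^2 - 5*m + 4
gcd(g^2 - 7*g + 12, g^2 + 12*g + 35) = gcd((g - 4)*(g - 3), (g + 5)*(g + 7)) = 1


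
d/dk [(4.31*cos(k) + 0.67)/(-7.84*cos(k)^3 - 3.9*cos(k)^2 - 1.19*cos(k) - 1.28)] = (-67.5808*cos(k)^3 - 32.5674*cos(k)^2 - 5.226*cos(k) + 4.7195)*sin(k)/(61.4656*cos(k)^6 + 61.152*cos(k)^5 + 33.8692*cos(k)^4 + 29.3524*cos(k)^3 + 11.4001*cos(k)^2 + 3.0464*cos(k) + 1.6384)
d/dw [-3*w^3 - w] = -9*w^2 - 1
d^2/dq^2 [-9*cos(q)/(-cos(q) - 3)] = 27*(cos(q)^2 - 3*cos(q) - 2)/(cos(q) + 3)^3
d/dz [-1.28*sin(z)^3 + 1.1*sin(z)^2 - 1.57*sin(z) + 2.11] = (-3.84*sin(z)^2 + 2.2*sin(z) - 1.57)*cos(z)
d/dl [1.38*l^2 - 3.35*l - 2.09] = 2.76*l - 3.35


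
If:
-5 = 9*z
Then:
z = -5/9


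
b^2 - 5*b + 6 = (b - 3)*(b - 2)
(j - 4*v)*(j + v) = j^2 - 3*j*v - 4*v^2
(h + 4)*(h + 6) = h^2 + 10*h + 24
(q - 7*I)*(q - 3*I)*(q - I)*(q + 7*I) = q^4 - 4*I*q^3 + 46*q^2 - 196*I*q - 147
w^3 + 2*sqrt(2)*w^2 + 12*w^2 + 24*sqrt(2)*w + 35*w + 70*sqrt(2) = (w + 5)*(w + 7)*(w + 2*sqrt(2))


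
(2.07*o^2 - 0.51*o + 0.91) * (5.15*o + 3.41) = 10.6605*o^3 + 4.4322*o^2 + 2.9474*o + 3.1031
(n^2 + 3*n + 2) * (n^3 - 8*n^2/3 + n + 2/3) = n^5 + n^4/3 - 5*n^3 - 5*n^2/3 + 4*n + 4/3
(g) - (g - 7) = 7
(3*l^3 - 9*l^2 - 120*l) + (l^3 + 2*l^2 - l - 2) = 4*l^3 - 7*l^2 - 121*l - 2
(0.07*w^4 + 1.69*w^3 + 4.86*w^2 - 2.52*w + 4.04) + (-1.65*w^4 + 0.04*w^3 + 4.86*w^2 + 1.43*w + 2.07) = -1.58*w^4 + 1.73*w^3 + 9.72*w^2 - 1.09*w + 6.11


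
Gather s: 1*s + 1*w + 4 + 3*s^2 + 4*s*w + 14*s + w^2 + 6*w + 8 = 3*s^2 + s*(4*w + 15) + w^2 + 7*w + 12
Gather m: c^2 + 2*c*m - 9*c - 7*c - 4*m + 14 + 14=c^2 - 16*c + m*(2*c - 4) + 28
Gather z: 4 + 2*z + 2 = 2*z + 6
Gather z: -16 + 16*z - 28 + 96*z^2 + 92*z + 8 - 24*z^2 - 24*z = 72*z^2 + 84*z - 36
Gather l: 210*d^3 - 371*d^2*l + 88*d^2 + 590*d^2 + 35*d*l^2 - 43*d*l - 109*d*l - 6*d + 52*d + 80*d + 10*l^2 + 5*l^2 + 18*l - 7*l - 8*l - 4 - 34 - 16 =210*d^3 + 678*d^2 + 126*d + l^2*(35*d + 15) + l*(-371*d^2 - 152*d + 3) - 54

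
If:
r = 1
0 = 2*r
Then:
No Solution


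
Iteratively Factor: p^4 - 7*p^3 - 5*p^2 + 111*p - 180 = (p - 3)*(p^3 - 4*p^2 - 17*p + 60) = (p - 3)^2*(p^2 - p - 20) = (p - 3)^2*(p + 4)*(p - 5)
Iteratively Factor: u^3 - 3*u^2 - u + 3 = (u - 3)*(u^2 - 1) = (u - 3)*(u - 1)*(u + 1)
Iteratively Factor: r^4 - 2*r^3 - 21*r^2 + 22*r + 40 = (r + 4)*(r^3 - 6*r^2 + 3*r + 10) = (r + 1)*(r + 4)*(r^2 - 7*r + 10) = (r - 2)*(r + 1)*(r + 4)*(r - 5)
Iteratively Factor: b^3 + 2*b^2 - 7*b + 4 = (b - 1)*(b^2 + 3*b - 4) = (b - 1)*(b + 4)*(b - 1)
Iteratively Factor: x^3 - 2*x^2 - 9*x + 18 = (x - 2)*(x^2 - 9) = (x - 2)*(x + 3)*(x - 3)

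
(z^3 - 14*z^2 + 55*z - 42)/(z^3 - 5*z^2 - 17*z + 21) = (z - 6)/(z + 3)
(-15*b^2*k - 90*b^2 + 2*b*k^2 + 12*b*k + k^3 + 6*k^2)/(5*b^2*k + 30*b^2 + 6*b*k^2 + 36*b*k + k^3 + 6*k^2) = (-3*b + k)/(b + k)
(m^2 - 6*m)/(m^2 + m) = (m - 6)/(m + 1)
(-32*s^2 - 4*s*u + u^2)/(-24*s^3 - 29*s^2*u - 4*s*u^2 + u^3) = (4*s + u)/(3*s^2 + 4*s*u + u^2)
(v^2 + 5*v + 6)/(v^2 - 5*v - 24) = (v + 2)/(v - 8)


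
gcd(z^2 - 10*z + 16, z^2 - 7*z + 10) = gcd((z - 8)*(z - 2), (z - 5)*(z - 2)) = z - 2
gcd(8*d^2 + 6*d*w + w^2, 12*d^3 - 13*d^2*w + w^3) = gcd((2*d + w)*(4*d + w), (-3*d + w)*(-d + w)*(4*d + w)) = 4*d + w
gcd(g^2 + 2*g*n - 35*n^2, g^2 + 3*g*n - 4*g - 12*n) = 1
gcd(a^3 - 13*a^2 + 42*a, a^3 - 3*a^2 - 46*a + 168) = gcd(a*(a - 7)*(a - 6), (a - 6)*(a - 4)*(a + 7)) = a - 6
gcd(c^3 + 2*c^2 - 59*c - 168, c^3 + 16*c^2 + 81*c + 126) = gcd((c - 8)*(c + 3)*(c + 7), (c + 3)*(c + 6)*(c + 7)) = c^2 + 10*c + 21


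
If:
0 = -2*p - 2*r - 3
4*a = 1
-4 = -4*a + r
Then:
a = 1/4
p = 3/2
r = -3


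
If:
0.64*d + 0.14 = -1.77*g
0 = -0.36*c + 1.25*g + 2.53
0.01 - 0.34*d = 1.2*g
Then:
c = 8.16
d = -1.12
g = 0.32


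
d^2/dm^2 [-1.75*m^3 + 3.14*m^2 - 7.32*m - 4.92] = 6.28 - 10.5*m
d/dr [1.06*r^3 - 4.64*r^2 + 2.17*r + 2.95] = 3.18*r^2 - 9.28*r + 2.17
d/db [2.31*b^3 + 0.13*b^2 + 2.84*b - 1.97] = 6.93*b^2 + 0.26*b + 2.84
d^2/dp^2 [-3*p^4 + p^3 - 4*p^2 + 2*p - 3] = -36*p^2 + 6*p - 8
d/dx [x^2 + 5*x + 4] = 2*x + 5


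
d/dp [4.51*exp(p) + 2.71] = 4.51*exp(p)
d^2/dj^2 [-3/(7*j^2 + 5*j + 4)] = 6*(49*j^2 + 35*j - (14*j + 5)^2 + 28)/(7*j^2 + 5*j + 4)^3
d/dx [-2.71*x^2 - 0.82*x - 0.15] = -5.42*x - 0.82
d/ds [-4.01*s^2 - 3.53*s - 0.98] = -8.02*s - 3.53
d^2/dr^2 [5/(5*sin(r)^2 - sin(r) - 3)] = 5*(100*sin(r)^4 - 15*sin(r)^3 - 89*sin(r)^2 + 27*sin(r) - 32)/(-5*sin(r)^2 + sin(r) + 3)^3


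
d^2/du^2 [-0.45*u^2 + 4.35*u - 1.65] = -0.900000000000000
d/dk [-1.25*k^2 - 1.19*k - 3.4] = -2.5*k - 1.19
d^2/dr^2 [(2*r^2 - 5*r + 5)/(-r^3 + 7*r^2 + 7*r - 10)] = 2*(-2*r^6 + 15*r^5 - 177*r^4 + 798*r^3 - 1350*r^2 + 465*r - 445)/(r^9 - 21*r^8 + 126*r^7 - 19*r^6 - 1302*r^5 + 21*r^4 + 2897*r^3 - 630*r^2 - 2100*r + 1000)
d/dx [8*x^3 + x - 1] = 24*x^2 + 1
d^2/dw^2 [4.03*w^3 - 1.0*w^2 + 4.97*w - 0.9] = 24.18*w - 2.0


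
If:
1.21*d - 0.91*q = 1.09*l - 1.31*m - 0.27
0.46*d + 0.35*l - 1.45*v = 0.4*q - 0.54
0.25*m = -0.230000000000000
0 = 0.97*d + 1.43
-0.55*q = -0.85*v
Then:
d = -1.47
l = -1.98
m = -0.92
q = -0.62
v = -0.40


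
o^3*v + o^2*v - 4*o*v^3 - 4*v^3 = (o - 2*v)*(o + 2*v)*(o*v + v)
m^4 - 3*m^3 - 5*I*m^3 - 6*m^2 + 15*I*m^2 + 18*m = m*(m - 3)*(m - 3*I)*(m - 2*I)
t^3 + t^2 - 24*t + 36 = (t - 3)*(t - 2)*(t + 6)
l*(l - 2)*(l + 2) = l^3 - 4*l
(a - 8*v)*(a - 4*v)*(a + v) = a^3 - 11*a^2*v + 20*a*v^2 + 32*v^3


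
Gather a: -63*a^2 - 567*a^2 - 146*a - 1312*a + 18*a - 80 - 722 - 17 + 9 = -630*a^2 - 1440*a - 810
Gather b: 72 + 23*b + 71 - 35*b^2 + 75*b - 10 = -35*b^2 + 98*b + 133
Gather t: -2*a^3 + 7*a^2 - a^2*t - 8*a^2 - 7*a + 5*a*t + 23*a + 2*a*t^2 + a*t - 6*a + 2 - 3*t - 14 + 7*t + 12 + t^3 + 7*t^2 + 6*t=-2*a^3 - a^2 + 10*a + t^3 + t^2*(2*a + 7) + t*(-a^2 + 6*a + 10)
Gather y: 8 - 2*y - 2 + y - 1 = 5 - y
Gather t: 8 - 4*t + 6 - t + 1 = 15 - 5*t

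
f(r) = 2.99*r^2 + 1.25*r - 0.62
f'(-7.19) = -41.75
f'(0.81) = 6.09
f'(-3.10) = -17.29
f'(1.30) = 9.02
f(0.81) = 2.35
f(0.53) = 0.88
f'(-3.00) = -16.69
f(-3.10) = 24.24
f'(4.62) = 28.88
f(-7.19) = 144.96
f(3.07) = 31.40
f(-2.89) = 20.74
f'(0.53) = 4.42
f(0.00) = -0.62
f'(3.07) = 19.61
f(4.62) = 68.97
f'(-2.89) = -16.03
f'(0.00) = 1.25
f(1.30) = 6.06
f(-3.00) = 22.54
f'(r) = 5.98*r + 1.25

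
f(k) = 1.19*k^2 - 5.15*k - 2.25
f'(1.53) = -1.51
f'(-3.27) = -12.93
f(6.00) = 9.69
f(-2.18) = 14.63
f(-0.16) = -1.40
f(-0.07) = -1.88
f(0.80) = -5.61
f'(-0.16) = -5.53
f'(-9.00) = -26.57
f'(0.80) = -3.25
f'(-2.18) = -10.34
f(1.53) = -7.34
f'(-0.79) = -7.03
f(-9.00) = 140.49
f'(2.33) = 0.40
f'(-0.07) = -5.32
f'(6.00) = 9.13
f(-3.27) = 27.32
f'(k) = 2.38*k - 5.15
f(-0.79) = 2.56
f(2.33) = -7.79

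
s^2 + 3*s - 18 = (s - 3)*(s + 6)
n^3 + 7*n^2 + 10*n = n*(n + 2)*(n + 5)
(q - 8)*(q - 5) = q^2 - 13*q + 40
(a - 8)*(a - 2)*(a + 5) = a^3 - 5*a^2 - 34*a + 80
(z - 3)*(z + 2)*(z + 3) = z^3 + 2*z^2 - 9*z - 18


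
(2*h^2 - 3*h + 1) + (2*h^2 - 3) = 4*h^2 - 3*h - 2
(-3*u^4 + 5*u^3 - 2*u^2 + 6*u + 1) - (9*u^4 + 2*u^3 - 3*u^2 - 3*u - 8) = -12*u^4 + 3*u^3 + u^2 + 9*u + 9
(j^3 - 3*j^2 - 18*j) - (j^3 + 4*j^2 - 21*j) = -7*j^2 + 3*j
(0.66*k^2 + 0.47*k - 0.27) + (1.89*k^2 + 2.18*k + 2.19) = 2.55*k^2 + 2.65*k + 1.92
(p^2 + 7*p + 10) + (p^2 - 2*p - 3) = 2*p^2 + 5*p + 7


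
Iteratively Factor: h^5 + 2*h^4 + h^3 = (h)*(h^4 + 2*h^3 + h^2) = h*(h + 1)*(h^3 + h^2) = h^2*(h + 1)*(h^2 + h) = h^2*(h + 1)^2*(h)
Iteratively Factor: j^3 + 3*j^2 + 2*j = (j + 1)*(j^2 + 2*j) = j*(j + 1)*(j + 2)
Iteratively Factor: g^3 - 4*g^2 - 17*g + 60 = (g - 3)*(g^2 - g - 20) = (g - 3)*(g + 4)*(g - 5)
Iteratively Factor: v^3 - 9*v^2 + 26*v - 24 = (v - 3)*(v^2 - 6*v + 8) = (v - 4)*(v - 3)*(v - 2)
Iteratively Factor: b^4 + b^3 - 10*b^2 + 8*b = (b - 2)*(b^3 + 3*b^2 - 4*b) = (b - 2)*(b + 4)*(b^2 - b) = (b - 2)*(b - 1)*(b + 4)*(b)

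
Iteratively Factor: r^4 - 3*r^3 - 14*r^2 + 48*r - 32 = (r - 1)*(r^3 - 2*r^2 - 16*r + 32) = (r - 4)*(r - 1)*(r^2 + 2*r - 8) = (r - 4)*(r - 1)*(r + 4)*(r - 2)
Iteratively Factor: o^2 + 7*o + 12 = (o + 4)*(o + 3)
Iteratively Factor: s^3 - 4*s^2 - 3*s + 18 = (s + 2)*(s^2 - 6*s + 9) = (s - 3)*(s + 2)*(s - 3)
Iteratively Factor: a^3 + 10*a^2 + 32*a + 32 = (a + 2)*(a^2 + 8*a + 16) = (a + 2)*(a + 4)*(a + 4)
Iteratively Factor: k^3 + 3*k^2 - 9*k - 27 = (k + 3)*(k^2 - 9) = (k + 3)^2*(k - 3)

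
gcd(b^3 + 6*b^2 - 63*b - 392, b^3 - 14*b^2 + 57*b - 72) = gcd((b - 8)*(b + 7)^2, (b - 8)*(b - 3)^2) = b - 8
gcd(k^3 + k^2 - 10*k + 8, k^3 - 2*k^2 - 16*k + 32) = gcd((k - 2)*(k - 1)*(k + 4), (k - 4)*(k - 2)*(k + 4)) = k^2 + 2*k - 8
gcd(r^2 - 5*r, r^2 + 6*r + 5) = 1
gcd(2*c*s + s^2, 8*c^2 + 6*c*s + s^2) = 2*c + s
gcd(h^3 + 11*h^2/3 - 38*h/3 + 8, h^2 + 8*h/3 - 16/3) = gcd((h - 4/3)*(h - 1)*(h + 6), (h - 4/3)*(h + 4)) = h - 4/3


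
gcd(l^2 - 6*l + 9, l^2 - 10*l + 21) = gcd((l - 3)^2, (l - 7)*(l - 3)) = l - 3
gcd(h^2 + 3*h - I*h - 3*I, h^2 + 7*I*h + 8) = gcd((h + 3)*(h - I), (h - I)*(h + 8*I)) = h - I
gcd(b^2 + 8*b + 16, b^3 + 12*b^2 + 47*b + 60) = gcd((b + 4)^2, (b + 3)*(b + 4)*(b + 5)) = b + 4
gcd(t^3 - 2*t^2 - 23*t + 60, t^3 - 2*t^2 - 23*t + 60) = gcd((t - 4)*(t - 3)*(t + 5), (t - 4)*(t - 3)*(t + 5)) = t^3 - 2*t^2 - 23*t + 60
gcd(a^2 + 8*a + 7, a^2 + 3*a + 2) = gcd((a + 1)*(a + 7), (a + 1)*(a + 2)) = a + 1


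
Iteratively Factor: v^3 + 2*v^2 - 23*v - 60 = (v + 4)*(v^2 - 2*v - 15) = (v + 3)*(v + 4)*(v - 5)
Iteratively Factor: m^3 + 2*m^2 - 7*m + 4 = (m + 4)*(m^2 - 2*m + 1) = (m - 1)*(m + 4)*(m - 1)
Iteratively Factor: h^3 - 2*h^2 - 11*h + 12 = (h - 4)*(h^2 + 2*h - 3) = (h - 4)*(h - 1)*(h + 3)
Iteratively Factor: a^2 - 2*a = (a - 2)*(a)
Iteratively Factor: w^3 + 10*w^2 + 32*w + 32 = (w + 2)*(w^2 + 8*w + 16) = (w + 2)*(w + 4)*(w + 4)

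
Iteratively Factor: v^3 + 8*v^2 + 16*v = (v + 4)*(v^2 + 4*v) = (v + 4)^2*(v)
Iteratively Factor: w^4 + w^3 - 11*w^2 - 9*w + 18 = (w + 3)*(w^3 - 2*w^2 - 5*w + 6) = (w + 2)*(w + 3)*(w^2 - 4*w + 3) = (w - 3)*(w + 2)*(w + 3)*(w - 1)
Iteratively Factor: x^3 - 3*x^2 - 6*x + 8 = (x - 1)*(x^2 - 2*x - 8) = (x - 1)*(x + 2)*(x - 4)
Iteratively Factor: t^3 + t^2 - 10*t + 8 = (t - 1)*(t^2 + 2*t - 8) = (t - 1)*(t + 4)*(t - 2)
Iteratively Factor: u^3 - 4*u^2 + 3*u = (u - 1)*(u^2 - 3*u) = (u - 3)*(u - 1)*(u)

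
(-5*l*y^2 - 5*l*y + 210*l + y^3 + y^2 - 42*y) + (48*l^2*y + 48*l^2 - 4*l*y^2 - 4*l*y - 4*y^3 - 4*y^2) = 48*l^2*y + 48*l^2 - 9*l*y^2 - 9*l*y + 210*l - 3*y^3 - 3*y^2 - 42*y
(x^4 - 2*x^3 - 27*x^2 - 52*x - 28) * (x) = x^5 - 2*x^4 - 27*x^3 - 52*x^2 - 28*x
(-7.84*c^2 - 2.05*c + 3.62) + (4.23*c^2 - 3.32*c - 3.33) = -3.61*c^2 - 5.37*c + 0.29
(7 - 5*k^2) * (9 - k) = 5*k^3 - 45*k^2 - 7*k + 63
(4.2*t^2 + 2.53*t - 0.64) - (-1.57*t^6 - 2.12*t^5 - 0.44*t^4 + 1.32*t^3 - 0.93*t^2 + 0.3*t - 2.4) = 1.57*t^6 + 2.12*t^5 + 0.44*t^4 - 1.32*t^3 + 5.13*t^2 + 2.23*t + 1.76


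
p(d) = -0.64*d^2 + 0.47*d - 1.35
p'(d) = 0.47 - 1.28*d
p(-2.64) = -7.05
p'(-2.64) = 3.85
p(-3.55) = -11.08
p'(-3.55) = 5.01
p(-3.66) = -11.64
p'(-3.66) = 5.15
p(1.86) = -2.69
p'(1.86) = -1.91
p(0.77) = -1.37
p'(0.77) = -0.52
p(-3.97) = -13.30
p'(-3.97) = 5.55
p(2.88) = -5.30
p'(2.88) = -3.22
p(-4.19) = -14.56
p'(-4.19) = 5.83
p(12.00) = -87.87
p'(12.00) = -14.89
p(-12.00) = -99.15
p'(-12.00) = 15.83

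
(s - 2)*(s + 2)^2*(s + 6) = s^4 + 8*s^3 + 8*s^2 - 32*s - 48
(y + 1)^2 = y^2 + 2*y + 1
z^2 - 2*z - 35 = (z - 7)*(z + 5)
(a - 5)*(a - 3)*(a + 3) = a^3 - 5*a^2 - 9*a + 45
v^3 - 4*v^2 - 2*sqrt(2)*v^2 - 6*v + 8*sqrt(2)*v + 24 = (v - 4)*(v - 3*sqrt(2))*(v + sqrt(2))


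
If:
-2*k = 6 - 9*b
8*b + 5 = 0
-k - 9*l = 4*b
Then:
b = -5/8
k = -93/16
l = 133/144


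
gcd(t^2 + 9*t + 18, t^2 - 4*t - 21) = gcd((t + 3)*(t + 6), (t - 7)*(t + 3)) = t + 3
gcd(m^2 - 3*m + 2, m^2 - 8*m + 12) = m - 2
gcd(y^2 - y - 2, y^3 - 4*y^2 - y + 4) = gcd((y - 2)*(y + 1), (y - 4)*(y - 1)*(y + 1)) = y + 1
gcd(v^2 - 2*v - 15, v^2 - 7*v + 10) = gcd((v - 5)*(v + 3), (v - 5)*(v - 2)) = v - 5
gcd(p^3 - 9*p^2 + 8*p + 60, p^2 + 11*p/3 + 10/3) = p + 2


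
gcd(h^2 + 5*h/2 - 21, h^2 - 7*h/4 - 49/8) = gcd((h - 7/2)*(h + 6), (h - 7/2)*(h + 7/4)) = h - 7/2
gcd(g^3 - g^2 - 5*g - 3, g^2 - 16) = 1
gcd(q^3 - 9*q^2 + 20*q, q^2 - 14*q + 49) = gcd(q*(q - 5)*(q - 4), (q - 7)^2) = 1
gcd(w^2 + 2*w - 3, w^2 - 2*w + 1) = w - 1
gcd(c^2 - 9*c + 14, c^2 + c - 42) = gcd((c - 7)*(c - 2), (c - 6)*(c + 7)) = 1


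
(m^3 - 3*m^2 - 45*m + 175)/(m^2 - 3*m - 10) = (m^2 + 2*m - 35)/(m + 2)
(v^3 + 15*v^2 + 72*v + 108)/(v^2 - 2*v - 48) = (v^2 + 9*v + 18)/(v - 8)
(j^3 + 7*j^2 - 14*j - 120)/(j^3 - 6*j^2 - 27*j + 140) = (j + 6)/(j - 7)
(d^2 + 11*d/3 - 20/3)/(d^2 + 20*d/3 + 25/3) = (3*d - 4)/(3*d + 5)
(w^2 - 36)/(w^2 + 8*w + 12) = (w - 6)/(w + 2)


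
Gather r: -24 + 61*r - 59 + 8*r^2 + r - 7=8*r^2 + 62*r - 90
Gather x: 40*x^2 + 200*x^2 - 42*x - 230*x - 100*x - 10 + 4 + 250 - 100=240*x^2 - 372*x + 144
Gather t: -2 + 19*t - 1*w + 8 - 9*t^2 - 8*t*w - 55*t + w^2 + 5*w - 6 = -9*t^2 + t*(-8*w - 36) + w^2 + 4*w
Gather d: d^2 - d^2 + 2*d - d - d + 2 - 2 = 0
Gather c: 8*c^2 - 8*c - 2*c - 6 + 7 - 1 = 8*c^2 - 10*c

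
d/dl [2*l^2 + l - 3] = 4*l + 1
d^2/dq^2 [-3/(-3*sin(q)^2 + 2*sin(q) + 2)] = 6*(18*sin(q)^4 - 9*sin(q)^3 - 13*sin(q)^2 + 16*sin(q) - 10)/(-3*sin(q)^2 + 2*sin(q) + 2)^3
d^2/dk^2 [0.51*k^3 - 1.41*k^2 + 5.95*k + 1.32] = 3.06*k - 2.82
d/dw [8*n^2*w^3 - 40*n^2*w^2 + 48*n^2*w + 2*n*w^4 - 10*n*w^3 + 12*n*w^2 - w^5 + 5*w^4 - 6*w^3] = 24*n^2*w^2 - 80*n^2*w + 48*n^2 + 8*n*w^3 - 30*n*w^2 + 24*n*w - 5*w^4 + 20*w^3 - 18*w^2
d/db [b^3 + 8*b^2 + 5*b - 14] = 3*b^2 + 16*b + 5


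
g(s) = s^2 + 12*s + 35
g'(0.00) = 12.00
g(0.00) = 35.00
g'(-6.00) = 0.00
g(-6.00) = -1.00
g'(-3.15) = 5.70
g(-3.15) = 7.12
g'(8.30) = 28.60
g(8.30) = 203.49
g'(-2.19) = 7.62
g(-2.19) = 13.52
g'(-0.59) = 10.82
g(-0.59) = 28.27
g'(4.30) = 20.60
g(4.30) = 105.09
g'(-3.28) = 5.44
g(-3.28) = 6.40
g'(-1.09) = 9.82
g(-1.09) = 23.11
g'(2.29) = 16.58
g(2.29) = 67.72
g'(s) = 2*s + 12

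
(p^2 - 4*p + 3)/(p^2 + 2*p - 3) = (p - 3)/(p + 3)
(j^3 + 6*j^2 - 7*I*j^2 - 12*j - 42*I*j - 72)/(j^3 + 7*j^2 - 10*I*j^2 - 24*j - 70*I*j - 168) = (j^2 + 3*j*(2 - I) - 18*I)/(j^2 + j*(7 - 6*I) - 42*I)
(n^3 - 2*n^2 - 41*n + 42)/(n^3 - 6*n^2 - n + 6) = (n^2 - n - 42)/(n^2 - 5*n - 6)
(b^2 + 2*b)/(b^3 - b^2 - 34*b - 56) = b/(b^2 - 3*b - 28)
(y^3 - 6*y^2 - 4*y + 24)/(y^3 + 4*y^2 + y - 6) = (y^2 - 8*y + 12)/(y^2 + 2*y - 3)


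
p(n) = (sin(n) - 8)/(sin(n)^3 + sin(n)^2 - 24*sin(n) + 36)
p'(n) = (sin(n) - 8)*(-3*sin(n)^2*cos(n) - 2*sin(n)*cos(n) + 24*cos(n))/(sin(n)^3 + sin(n)^2 - 24*sin(n) + 36)^2 + cos(n)/(sin(n)^3 + sin(n)^2 - 24*sin(n) + 36) = (-2*sin(n)^3 + 23*sin(n)^2 + 16*sin(n) - 156)*cos(n)/(sin(n)^3 + sin(n)^2 - 24*sin(n) + 36)^2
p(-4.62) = -0.50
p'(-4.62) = 0.06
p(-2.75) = -0.19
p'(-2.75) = 0.07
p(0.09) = -0.23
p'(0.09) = -0.13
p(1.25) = -0.47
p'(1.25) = -0.17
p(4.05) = -0.16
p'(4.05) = 0.03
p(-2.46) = -0.17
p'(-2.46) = 0.05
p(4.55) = -0.15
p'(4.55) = 0.01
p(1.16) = -0.45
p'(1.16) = -0.20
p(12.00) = -0.17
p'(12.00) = -0.06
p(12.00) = -0.17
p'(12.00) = -0.06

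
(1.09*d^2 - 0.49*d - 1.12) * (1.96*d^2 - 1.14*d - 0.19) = 2.1364*d^4 - 2.203*d^3 - 1.8437*d^2 + 1.3699*d + 0.2128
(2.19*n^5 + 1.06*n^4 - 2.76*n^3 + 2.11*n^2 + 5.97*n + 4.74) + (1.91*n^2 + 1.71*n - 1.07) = 2.19*n^5 + 1.06*n^4 - 2.76*n^3 + 4.02*n^2 + 7.68*n + 3.67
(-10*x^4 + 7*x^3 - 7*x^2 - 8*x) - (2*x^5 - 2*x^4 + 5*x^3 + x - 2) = -2*x^5 - 8*x^4 + 2*x^3 - 7*x^2 - 9*x + 2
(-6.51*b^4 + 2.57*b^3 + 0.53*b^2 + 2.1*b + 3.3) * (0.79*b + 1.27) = -5.1429*b^5 - 6.2374*b^4 + 3.6826*b^3 + 2.3321*b^2 + 5.274*b + 4.191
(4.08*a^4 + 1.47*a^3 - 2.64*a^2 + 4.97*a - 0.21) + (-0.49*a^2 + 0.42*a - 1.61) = 4.08*a^4 + 1.47*a^3 - 3.13*a^2 + 5.39*a - 1.82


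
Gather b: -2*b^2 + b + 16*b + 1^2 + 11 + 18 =-2*b^2 + 17*b + 30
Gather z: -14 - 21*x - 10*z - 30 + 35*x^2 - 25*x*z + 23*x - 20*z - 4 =35*x^2 + 2*x + z*(-25*x - 30) - 48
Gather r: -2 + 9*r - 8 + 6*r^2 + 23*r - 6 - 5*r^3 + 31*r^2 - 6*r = -5*r^3 + 37*r^2 + 26*r - 16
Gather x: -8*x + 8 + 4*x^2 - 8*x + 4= 4*x^2 - 16*x + 12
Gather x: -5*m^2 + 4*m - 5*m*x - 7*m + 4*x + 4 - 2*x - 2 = -5*m^2 - 3*m + x*(2 - 5*m) + 2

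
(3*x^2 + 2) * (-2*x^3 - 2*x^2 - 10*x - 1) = -6*x^5 - 6*x^4 - 34*x^3 - 7*x^2 - 20*x - 2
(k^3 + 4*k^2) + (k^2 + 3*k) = k^3 + 5*k^2 + 3*k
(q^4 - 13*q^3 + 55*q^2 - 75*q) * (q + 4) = q^5 - 9*q^4 + 3*q^3 + 145*q^2 - 300*q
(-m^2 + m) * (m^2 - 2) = -m^4 + m^3 + 2*m^2 - 2*m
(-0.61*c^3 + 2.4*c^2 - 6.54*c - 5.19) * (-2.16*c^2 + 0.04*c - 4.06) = 1.3176*c^5 - 5.2084*c^4 + 16.699*c^3 + 1.2048*c^2 + 26.3448*c + 21.0714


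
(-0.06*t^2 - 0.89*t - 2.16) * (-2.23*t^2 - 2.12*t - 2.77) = 0.1338*t^4 + 2.1119*t^3 + 6.8698*t^2 + 7.0445*t + 5.9832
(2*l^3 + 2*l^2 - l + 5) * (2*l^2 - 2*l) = 4*l^5 - 6*l^3 + 12*l^2 - 10*l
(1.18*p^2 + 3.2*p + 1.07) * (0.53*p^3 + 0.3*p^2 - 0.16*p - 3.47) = 0.6254*p^5 + 2.05*p^4 + 1.3383*p^3 - 4.2856*p^2 - 11.2752*p - 3.7129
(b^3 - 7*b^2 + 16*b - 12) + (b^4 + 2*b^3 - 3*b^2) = b^4 + 3*b^3 - 10*b^2 + 16*b - 12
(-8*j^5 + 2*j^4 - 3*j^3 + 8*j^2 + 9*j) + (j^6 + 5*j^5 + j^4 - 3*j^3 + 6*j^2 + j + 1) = j^6 - 3*j^5 + 3*j^4 - 6*j^3 + 14*j^2 + 10*j + 1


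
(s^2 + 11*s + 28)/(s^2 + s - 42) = (s + 4)/(s - 6)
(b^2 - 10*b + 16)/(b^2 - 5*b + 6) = (b - 8)/(b - 3)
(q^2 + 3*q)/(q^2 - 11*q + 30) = q*(q + 3)/(q^2 - 11*q + 30)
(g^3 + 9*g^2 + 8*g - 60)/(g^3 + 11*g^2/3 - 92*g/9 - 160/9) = 9*(g^2 + 4*g - 12)/(9*g^2 - 12*g - 32)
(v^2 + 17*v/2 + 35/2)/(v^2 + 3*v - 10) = (v + 7/2)/(v - 2)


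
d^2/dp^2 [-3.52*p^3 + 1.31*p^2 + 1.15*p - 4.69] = 2.62 - 21.12*p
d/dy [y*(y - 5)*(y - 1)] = 3*y^2 - 12*y + 5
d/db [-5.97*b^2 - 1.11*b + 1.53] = -11.94*b - 1.11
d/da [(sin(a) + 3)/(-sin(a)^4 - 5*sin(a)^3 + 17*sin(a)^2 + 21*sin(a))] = (3*sin(a)^4 + 22*sin(a)^3 + 28*sin(a)^2 - 102*sin(a) - 63)*cos(a)/((sin(a) - 3)^2*(sin(a) + 1)^2*(sin(a) + 7)^2*sin(a)^2)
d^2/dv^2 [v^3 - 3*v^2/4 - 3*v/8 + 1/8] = 6*v - 3/2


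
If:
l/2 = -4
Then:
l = -8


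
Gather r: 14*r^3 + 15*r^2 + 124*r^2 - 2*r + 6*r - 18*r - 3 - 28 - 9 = 14*r^3 + 139*r^2 - 14*r - 40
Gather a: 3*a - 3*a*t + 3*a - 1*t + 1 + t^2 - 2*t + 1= a*(6 - 3*t) + t^2 - 3*t + 2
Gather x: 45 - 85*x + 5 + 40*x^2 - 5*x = 40*x^2 - 90*x + 50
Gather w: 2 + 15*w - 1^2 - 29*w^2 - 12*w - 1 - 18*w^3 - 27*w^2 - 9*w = -18*w^3 - 56*w^2 - 6*w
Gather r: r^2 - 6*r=r^2 - 6*r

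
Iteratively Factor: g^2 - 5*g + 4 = (g - 1)*(g - 4)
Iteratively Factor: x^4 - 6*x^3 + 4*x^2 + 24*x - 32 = (x - 2)*(x^3 - 4*x^2 - 4*x + 16) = (x - 2)^2*(x^2 - 2*x - 8) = (x - 2)^2*(x + 2)*(x - 4)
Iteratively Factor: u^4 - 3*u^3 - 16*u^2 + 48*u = (u + 4)*(u^3 - 7*u^2 + 12*u) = u*(u + 4)*(u^2 - 7*u + 12) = u*(u - 3)*(u + 4)*(u - 4)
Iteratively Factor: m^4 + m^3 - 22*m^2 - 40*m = (m - 5)*(m^3 + 6*m^2 + 8*m) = m*(m - 5)*(m^2 + 6*m + 8) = m*(m - 5)*(m + 2)*(m + 4)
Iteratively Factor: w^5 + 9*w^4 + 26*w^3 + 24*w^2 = (w)*(w^4 + 9*w^3 + 26*w^2 + 24*w) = w*(w + 2)*(w^3 + 7*w^2 + 12*w) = w*(w + 2)*(w + 4)*(w^2 + 3*w) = w*(w + 2)*(w + 3)*(w + 4)*(w)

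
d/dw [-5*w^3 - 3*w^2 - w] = -15*w^2 - 6*w - 1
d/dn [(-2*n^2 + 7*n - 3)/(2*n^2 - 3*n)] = (-8*n^2 + 12*n - 9)/(n^2*(4*n^2 - 12*n + 9))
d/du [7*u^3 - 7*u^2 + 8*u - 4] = 21*u^2 - 14*u + 8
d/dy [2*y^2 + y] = 4*y + 1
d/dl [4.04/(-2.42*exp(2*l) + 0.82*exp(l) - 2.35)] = (19.5536*exp(l) - 3.3128)*exp(l)/(2.42*exp(2*l) - 0.82*exp(l) + 2.35)^2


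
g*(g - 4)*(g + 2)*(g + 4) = g^4 + 2*g^3 - 16*g^2 - 32*g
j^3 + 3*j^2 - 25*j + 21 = (j - 3)*(j - 1)*(j + 7)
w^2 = w^2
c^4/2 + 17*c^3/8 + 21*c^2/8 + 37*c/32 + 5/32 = (c/2 + 1/2)*(c + 1/4)*(c + 1/2)*(c + 5/2)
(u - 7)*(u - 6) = u^2 - 13*u + 42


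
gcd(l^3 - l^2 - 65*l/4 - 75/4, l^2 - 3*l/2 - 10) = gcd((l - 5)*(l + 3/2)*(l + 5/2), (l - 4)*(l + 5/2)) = l + 5/2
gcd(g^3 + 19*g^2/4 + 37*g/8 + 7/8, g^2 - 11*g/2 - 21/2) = 1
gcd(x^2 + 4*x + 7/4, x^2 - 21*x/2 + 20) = 1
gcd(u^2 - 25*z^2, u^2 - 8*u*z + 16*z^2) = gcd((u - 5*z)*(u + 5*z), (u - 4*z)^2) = 1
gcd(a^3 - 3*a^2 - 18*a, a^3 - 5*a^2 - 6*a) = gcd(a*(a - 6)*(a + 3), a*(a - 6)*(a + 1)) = a^2 - 6*a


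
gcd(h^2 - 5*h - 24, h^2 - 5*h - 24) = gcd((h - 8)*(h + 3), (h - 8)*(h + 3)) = h^2 - 5*h - 24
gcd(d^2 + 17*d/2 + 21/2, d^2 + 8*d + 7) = d + 7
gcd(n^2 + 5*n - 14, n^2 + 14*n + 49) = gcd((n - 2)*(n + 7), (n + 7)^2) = n + 7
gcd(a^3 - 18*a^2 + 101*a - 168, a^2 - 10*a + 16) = a - 8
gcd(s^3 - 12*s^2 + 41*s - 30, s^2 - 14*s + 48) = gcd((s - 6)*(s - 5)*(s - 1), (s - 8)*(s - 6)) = s - 6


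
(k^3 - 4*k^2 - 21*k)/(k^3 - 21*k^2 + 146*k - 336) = k*(k + 3)/(k^2 - 14*k + 48)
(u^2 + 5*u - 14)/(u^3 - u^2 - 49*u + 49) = (u - 2)/(u^2 - 8*u + 7)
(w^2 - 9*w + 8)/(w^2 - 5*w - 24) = (w - 1)/(w + 3)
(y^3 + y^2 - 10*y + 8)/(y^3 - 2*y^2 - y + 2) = (y + 4)/(y + 1)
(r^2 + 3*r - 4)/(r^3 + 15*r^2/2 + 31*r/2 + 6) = 2*(r - 1)/(2*r^2 + 7*r + 3)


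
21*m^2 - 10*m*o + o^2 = (-7*m + o)*(-3*m + o)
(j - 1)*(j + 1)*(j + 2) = j^3 + 2*j^2 - j - 2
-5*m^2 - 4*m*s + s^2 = (-5*m + s)*(m + s)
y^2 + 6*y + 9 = (y + 3)^2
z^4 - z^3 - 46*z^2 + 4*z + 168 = (z - 7)*(z - 2)*(z + 2)*(z + 6)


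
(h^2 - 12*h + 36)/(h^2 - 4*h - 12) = (h - 6)/(h + 2)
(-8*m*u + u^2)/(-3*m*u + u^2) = (8*m - u)/(3*m - u)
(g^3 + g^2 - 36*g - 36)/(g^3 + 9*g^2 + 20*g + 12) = (g - 6)/(g + 2)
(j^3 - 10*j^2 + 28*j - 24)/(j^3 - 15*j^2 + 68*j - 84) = (j - 2)/(j - 7)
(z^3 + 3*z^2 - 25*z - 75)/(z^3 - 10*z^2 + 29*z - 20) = (z^2 + 8*z + 15)/(z^2 - 5*z + 4)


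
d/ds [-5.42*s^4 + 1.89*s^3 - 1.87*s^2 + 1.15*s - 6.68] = -21.68*s^3 + 5.67*s^2 - 3.74*s + 1.15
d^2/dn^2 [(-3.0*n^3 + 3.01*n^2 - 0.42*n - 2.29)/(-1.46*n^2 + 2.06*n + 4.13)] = (45.325192*n^3 + 73.5303960000002*n^2 + 280.894872*n - 62.776918)/(3.112136*n^6 - 13.173288*n^5 - 7.823556*n^4 + 65.786512*n^3 + 22.131018*n^2 - 105.411642*n - 70.444997)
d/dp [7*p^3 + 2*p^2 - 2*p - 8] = 21*p^2 + 4*p - 2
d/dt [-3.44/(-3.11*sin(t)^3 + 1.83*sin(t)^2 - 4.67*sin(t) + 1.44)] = (-32.0952*sin(t)^2 + 12.5904*sin(t) - 16.0648)*cos(t)/(3.11*sin(t)^3 - 1.83*sin(t)^2 + 4.67*sin(t) - 1.44)^2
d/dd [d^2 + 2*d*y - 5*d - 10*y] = 2*d + 2*y - 5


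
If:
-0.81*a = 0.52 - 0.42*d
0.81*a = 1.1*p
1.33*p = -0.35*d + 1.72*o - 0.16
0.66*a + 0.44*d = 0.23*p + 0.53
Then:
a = -0.01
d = 1.22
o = 0.33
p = -0.01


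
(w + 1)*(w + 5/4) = w^2 + 9*w/4 + 5/4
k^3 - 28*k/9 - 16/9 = (k - 2)*(k + 2/3)*(k + 4/3)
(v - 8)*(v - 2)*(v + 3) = v^3 - 7*v^2 - 14*v + 48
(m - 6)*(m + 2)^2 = m^3 - 2*m^2 - 20*m - 24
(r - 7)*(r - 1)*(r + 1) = r^3 - 7*r^2 - r + 7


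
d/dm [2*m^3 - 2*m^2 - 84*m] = 6*m^2 - 4*m - 84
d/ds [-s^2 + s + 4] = 1 - 2*s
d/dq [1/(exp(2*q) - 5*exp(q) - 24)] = (5 - 2*exp(q))*exp(q)/(-exp(2*q) + 5*exp(q) + 24)^2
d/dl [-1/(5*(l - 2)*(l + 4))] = 2*(l + 1)/(5*(l - 2)^2*(l + 4)^2)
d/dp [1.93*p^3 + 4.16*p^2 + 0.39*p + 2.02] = 5.79*p^2 + 8.32*p + 0.39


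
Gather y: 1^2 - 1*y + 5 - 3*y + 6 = 12 - 4*y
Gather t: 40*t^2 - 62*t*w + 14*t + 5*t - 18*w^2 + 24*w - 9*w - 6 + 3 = 40*t^2 + t*(19 - 62*w) - 18*w^2 + 15*w - 3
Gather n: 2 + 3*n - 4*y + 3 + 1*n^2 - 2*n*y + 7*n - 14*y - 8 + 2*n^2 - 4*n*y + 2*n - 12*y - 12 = 3*n^2 + n*(12 - 6*y) - 30*y - 15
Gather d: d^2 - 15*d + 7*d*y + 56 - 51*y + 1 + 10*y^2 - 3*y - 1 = d^2 + d*(7*y - 15) + 10*y^2 - 54*y + 56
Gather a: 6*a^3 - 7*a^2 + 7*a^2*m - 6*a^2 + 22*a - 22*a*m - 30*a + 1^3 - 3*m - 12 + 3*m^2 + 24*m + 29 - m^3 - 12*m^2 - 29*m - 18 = 6*a^3 + a^2*(7*m - 13) + a*(-22*m - 8) - m^3 - 9*m^2 - 8*m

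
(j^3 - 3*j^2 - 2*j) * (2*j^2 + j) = 2*j^5 - 5*j^4 - 7*j^3 - 2*j^2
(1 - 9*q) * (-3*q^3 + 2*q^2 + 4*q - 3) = 27*q^4 - 21*q^3 - 34*q^2 + 31*q - 3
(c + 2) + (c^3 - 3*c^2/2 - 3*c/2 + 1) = c^3 - 3*c^2/2 - c/2 + 3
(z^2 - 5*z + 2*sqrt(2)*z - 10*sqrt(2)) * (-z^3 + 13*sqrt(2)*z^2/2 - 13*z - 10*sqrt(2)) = -z^5 + 5*z^4 + 9*sqrt(2)*z^4/2 - 45*sqrt(2)*z^3/2 + 13*z^3 - 65*z^2 - 36*sqrt(2)*z^2 - 40*z + 180*sqrt(2)*z + 200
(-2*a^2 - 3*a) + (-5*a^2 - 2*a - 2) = -7*a^2 - 5*a - 2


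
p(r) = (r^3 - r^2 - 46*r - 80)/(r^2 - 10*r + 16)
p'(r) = (10 - 2*r)*(r^3 - r^2 - 46*r - 80)/(r^2 - 10*r + 16)^2 + (3*r^2 - 2*r - 46)/(r^2 - 10*r + 16)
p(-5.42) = -0.19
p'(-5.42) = 0.49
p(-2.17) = 0.12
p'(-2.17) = -0.61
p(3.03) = 39.21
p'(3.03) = -25.39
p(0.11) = -5.70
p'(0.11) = -6.84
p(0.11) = -5.70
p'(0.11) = -6.84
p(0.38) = -7.90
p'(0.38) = -9.67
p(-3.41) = 0.41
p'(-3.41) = 0.04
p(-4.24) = 0.27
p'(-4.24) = 0.28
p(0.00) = -5.00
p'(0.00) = -6.00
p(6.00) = 22.00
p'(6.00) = -0.75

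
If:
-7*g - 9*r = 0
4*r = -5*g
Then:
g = 0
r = 0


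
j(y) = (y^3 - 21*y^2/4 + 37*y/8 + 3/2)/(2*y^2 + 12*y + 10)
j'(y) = (-4*y - 12)*(y^3 - 21*y^2/4 + 37*y/8 + 3/2)/(2*y^2 + 12*y + 10)^2 + (3*y^2 - 21*y/2 + 37/8)/(2*y^2 + 12*y + 10)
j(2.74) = -0.08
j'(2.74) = 0.00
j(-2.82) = 9.54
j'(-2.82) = -6.46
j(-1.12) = 12.53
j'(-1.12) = 79.57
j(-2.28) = 6.92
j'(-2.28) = -3.48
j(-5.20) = -181.62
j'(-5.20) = -867.79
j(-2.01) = 6.15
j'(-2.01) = -2.24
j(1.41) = 0.01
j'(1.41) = -0.14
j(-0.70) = -1.80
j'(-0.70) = 11.64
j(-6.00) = -43.12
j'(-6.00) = -34.19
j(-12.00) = -16.48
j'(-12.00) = -0.20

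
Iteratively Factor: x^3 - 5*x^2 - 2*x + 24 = (x + 2)*(x^2 - 7*x + 12) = (x - 4)*(x + 2)*(x - 3)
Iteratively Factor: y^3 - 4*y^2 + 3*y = (y)*(y^2 - 4*y + 3) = y*(y - 3)*(y - 1)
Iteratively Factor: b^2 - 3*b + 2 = (b - 1)*(b - 2)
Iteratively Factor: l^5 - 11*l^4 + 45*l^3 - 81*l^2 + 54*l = (l - 3)*(l^4 - 8*l^3 + 21*l^2 - 18*l) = (l - 3)^2*(l^3 - 5*l^2 + 6*l) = l*(l - 3)^2*(l^2 - 5*l + 6) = l*(l - 3)^3*(l - 2)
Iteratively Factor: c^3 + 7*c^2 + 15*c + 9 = (c + 1)*(c^2 + 6*c + 9) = (c + 1)*(c + 3)*(c + 3)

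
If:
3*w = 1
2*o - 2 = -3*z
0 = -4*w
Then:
No Solution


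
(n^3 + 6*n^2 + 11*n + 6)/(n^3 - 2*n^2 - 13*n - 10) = (n + 3)/(n - 5)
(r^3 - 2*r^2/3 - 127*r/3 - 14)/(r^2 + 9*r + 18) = (3*r^2 - 20*r - 7)/(3*(r + 3))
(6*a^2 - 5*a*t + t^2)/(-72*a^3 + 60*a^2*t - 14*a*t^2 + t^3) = (-3*a + t)/(36*a^2 - 12*a*t + t^2)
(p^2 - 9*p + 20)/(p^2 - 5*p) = (p - 4)/p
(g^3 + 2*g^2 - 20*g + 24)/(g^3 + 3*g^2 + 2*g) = (g^3 + 2*g^2 - 20*g + 24)/(g*(g^2 + 3*g + 2))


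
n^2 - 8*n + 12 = (n - 6)*(n - 2)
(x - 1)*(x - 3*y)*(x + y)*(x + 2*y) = x^4 - x^3 - 7*x^2*y^2 - 6*x*y^3 + 7*x*y^2 + 6*y^3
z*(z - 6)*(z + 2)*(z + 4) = z^4 - 28*z^2 - 48*z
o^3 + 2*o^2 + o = o*(o + 1)^2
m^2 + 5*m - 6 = (m - 1)*(m + 6)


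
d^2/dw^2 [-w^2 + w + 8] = -2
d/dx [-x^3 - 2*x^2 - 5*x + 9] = -3*x^2 - 4*x - 5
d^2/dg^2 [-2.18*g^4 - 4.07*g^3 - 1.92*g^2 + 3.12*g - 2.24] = -26.16*g^2 - 24.42*g - 3.84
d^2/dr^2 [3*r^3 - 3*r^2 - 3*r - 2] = 18*r - 6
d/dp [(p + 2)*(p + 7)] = 2*p + 9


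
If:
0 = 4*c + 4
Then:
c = -1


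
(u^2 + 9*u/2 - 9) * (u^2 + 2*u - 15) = u^4 + 13*u^3/2 - 15*u^2 - 171*u/2 + 135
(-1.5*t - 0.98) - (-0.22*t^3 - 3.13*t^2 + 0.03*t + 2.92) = 0.22*t^3 + 3.13*t^2 - 1.53*t - 3.9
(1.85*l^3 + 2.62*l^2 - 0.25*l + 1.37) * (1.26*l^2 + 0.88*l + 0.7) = 2.331*l^5 + 4.9292*l^4 + 3.2856*l^3 + 3.3402*l^2 + 1.0306*l + 0.959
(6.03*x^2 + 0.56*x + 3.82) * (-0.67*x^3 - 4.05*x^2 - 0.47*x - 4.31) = -4.0401*x^5 - 24.7967*x^4 - 7.6615*x^3 - 41.7235*x^2 - 4.209*x - 16.4642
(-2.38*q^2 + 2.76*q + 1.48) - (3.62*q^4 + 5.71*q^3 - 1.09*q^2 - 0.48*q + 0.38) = -3.62*q^4 - 5.71*q^3 - 1.29*q^2 + 3.24*q + 1.1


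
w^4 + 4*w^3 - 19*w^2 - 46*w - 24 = (w - 4)*(w + 1)^2*(w + 6)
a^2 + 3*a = a*(a + 3)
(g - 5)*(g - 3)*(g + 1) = g^3 - 7*g^2 + 7*g + 15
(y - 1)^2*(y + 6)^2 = y^4 + 10*y^3 + 13*y^2 - 60*y + 36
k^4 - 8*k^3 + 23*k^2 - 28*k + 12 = (k - 3)*(k - 2)^2*(k - 1)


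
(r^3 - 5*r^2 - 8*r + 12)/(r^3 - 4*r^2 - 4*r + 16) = (r^2 - 7*r + 6)/(r^2 - 6*r + 8)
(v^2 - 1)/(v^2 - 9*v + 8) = (v + 1)/(v - 8)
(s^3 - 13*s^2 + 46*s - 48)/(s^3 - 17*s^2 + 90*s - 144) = (s - 2)/(s - 6)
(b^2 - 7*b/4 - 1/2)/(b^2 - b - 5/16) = 4*(b - 2)/(4*b - 5)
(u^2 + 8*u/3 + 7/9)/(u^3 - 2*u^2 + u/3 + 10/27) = 3*(3*u + 7)/(9*u^2 - 21*u + 10)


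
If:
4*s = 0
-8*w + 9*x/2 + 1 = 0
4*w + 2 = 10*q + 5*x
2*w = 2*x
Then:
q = 6/35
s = 0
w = 2/7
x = 2/7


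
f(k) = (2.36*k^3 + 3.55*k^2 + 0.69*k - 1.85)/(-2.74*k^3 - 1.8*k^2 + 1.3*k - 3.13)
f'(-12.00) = 0.00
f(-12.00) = -0.80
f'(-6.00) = 0.02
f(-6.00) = -0.75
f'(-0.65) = 0.25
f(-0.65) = 0.36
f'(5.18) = 0.02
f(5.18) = -1.00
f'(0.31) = -1.28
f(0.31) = 0.41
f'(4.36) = 0.03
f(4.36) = -1.02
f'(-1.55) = -66.83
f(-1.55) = -4.33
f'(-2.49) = -0.11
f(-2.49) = -0.73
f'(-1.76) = -3.09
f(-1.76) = -1.25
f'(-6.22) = 0.01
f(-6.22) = -0.75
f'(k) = (7.08*k^2 + 7.1*k + 0.69)/(-2.74*k^3 - 1.8*k^2 + 1.3*k - 3.13) + (8.22*k^2 + 3.6*k - 1.3)*(2.36*k^3 + 3.55*k^2 + 0.69*k - 1.85)/(-2.74*k^3 - 1.8*k^2 + 1.3*k - 3.13)^2 = (5.479*k^4 + 9.9172*k^3 - 31.5104*k^2 - 28.883*k + 0.2453)/(7.5076*k^6 + 9.864*k^5 - 3.884*k^4 + 12.4724*k^3 + 12.958*k^2 - 8.138*k + 9.7969)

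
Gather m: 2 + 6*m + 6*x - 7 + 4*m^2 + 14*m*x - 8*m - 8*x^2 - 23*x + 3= 4*m^2 + m*(14*x - 2) - 8*x^2 - 17*x - 2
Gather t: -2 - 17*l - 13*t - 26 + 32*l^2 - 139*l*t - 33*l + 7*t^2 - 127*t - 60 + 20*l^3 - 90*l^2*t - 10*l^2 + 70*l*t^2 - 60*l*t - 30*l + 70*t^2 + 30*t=20*l^3 + 22*l^2 - 80*l + t^2*(70*l + 77) + t*(-90*l^2 - 199*l - 110) - 88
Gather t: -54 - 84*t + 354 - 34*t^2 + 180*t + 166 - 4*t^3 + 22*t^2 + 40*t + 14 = -4*t^3 - 12*t^2 + 136*t + 480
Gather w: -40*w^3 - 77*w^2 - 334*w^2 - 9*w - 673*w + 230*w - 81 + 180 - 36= -40*w^3 - 411*w^2 - 452*w + 63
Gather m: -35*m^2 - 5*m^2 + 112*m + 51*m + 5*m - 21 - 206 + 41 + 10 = -40*m^2 + 168*m - 176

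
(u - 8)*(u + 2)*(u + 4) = u^3 - 2*u^2 - 40*u - 64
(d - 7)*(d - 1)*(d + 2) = d^3 - 6*d^2 - 9*d + 14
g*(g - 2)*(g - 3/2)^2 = g^4 - 5*g^3 + 33*g^2/4 - 9*g/2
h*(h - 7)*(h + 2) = h^3 - 5*h^2 - 14*h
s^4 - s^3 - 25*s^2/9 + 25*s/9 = s*(s - 5/3)*(s - 1)*(s + 5/3)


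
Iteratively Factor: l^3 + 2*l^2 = (l)*(l^2 + 2*l) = l^2*(l + 2)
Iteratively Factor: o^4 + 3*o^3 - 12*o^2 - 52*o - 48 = (o + 2)*(o^3 + o^2 - 14*o - 24) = (o + 2)^2*(o^2 - o - 12) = (o - 4)*(o + 2)^2*(o + 3)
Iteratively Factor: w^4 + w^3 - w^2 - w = (w - 1)*(w^3 + 2*w^2 + w) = (w - 1)*(w + 1)*(w^2 + w) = w*(w - 1)*(w + 1)*(w + 1)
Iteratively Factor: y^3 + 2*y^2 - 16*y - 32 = (y - 4)*(y^2 + 6*y + 8) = (y - 4)*(y + 2)*(y + 4)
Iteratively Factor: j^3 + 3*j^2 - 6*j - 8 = (j - 2)*(j^2 + 5*j + 4) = (j - 2)*(j + 1)*(j + 4)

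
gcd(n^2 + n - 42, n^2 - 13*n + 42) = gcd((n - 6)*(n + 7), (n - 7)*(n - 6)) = n - 6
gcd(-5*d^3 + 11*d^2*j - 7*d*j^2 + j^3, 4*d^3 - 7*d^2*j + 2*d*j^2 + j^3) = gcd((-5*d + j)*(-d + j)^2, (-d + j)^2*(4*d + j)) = d^2 - 2*d*j + j^2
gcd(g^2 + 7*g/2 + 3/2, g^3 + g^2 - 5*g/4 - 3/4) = g + 1/2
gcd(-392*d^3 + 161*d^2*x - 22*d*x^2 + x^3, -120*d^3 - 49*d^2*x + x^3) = -8*d + x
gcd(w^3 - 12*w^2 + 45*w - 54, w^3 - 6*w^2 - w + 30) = w - 3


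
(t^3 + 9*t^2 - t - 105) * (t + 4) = t^4 + 13*t^3 + 35*t^2 - 109*t - 420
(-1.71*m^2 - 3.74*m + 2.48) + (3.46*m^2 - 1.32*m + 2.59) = 1.75*m^2 - 5.06*m + 5.07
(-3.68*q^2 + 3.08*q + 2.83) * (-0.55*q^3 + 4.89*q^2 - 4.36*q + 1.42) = 2.024*q^5 - 19.6892*q^4 + 29.5495*q^3 - 4.8157*q^2 - 7.9652*q + 4.0186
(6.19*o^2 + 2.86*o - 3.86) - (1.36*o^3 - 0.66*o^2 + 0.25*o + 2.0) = -1.36*o^3 + 6.85*o^2 + 2.61*o - 5.86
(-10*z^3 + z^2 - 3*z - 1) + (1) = -10*z^3 + z^2 - 3*z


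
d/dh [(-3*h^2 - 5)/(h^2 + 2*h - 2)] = 2*(-3*h^2 + 11*h + 5)/(h^4 + 4*h^3 - 8*h + 4)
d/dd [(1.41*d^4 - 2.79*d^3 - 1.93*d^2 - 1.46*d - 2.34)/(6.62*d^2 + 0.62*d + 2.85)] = (18.6684*d^5 - 15.8472*d^4 + 12.6144*d^3 - 15.3859*d^2 + 19.9806*d - 2.7102)/(43.8244*d^4 + 8.2088*d^3 + 38.1184*d^2 + 3.534*d + 8.1225)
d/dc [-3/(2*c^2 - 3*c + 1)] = 3*(4*c - 3)/(2*c^2 - 3*c + 1)^2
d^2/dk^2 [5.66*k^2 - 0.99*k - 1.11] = 11.3200000000000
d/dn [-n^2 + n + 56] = 1 - 2*n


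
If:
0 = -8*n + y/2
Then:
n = y/16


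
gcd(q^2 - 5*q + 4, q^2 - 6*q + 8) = q - 4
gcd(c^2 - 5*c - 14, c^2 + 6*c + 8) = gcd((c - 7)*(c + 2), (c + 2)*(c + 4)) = c + 2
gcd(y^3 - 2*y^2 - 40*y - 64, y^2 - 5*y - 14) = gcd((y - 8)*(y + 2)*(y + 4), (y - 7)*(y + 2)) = y + 2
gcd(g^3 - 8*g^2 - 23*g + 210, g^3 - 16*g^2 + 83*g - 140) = g - 7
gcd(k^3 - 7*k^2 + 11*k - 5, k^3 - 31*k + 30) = k^2 - 6*k + 5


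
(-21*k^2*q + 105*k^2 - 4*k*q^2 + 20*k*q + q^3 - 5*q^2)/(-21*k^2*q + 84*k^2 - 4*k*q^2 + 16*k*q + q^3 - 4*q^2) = (q - 5)/(q - 4)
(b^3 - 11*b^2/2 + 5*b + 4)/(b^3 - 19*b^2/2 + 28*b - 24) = (2*b^2 - 3*b - 2)/(2*b^2 - 11*b + 12)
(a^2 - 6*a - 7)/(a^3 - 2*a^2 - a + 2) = (a - 7)/(a^2 - 3*a + 2)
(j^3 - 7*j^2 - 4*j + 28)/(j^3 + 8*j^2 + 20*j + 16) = (j^2 - 9*j + 14)/(j^2 + 6*j + 8)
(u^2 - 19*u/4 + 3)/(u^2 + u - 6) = (u^2 - 19*u/4 + 3)/(u^2 + u - 6)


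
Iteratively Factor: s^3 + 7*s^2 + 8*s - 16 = (s + 4)*(s^2 + 3*s - 4) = (s - 1)*(s + 4)*(s + 4)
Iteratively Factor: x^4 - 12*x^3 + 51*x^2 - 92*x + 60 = (x - 2)*(x^3 - 10*x^2 + 31*x - 30) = (x - 5)*(x - 2)*(x^2 - 5*x + 6) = (x - 5)*(x - 3)*(x - 2)*(x - 2)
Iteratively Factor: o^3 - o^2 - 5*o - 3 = (o + 1)*(o^2 - 2*o - 3) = (o + 1)^2*(o - 3)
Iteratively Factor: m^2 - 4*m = (m - 4)*(m)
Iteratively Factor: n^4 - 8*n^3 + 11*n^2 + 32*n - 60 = (n - 5)*(n^3 - 3*n^2 - 4*n + 12) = (n - 5)*(n - 2)*(n^2 - n - 6) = (n - 5)*(n - 3)*(n - 2)*(n + 2)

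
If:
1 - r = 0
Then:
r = 1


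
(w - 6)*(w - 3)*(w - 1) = w^3 - 10*w^2 + 27*w - 18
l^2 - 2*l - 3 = (l - 3)*(l + 1)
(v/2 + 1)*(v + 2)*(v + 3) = v^3/2 + 7*v^2/2 + 8*v + 6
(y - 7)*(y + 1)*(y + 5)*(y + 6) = y^4 + 5*y^3 - 43*y^2 - 257*y - 210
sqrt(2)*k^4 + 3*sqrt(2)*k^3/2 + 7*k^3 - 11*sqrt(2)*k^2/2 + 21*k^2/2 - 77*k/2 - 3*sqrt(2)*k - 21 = (k - 2)*(k + 3)*(k + 7*sqrt(2)/2)*(sqrt(2)*k + sqrt(2)/2)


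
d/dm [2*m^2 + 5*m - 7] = 4*m + 5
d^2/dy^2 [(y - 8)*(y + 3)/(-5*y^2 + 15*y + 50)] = 4*(y^3 + 21*y^2 - 33*y + 103)/(5*(y^6 - 9*y^5 - 3*y^4 + 153*y^3 + 30*y^2 - 900*y - 1000))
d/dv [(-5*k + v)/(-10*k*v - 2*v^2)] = (-v*(5*k + v) - (5*k - v)*(5*k + 2*v))/(2*v^2*(5*k + v)^2)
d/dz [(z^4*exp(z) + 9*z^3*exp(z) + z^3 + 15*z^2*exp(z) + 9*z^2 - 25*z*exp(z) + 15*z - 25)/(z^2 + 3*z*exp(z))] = (z^6*exp(z) + 11*z^5*exp(z) + 9*z^4*exp(2*z) + 21*z^4*exp(z) + z^4 + 54*z^3*exp(2*z) - 46*z^3*exp(z) + 45*z^2*exp(2*z) + 7*z^2*exp(z) - 15*z^2 + 75*z*exp(z) + 50*z + 75*exp(z))/(z^2*(z^2 + 6*z*exp(z) + 9*exp(2*z)))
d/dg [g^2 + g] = 2*g + 1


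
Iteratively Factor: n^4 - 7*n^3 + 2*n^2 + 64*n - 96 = (n - 2)*(n^3 - 5*n^2 - 8*n + 48) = (n - 4)*(n - 2)*(n^2 - n - 12) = (n - 4)*(n - 2)*(n + 3)*(n - 4)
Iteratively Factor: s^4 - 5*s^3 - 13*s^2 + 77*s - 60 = (s - 1)*(s^3 - 4*s^2 - 17*s + 60) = (s - 5)*(s - 1)*(s^2 + s - 12) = (s - 5)*(s - 3)*(s - 1)*(s + 4)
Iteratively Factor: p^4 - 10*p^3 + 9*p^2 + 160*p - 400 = (p - 5)*(p^3 - 5*p^2 - 16*p + 80) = (p - 5)^2*(p^2 - 16) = (p - 5)^2*(p - 4)*(p + 4)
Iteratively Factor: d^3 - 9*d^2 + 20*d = (d - 4)*(d^2 - 5*d) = d*(d - 4)*(d - 5)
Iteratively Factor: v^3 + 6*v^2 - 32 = (v - 2)*(v^2 + 8*v + 16) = (v - 2)*(v + 4)*(v + 4)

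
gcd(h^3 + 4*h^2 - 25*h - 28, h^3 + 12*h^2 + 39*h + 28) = h^2 + 8*h + 7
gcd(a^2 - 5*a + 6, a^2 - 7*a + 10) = a - 2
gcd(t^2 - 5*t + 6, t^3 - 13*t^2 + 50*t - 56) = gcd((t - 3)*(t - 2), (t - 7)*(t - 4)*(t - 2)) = t - 2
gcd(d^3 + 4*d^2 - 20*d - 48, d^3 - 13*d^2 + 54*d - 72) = d - 4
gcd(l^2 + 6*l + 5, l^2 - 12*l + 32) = 1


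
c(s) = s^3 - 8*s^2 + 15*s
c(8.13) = 130.54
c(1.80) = 6.91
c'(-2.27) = 66.78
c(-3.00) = -144.00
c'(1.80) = -4.08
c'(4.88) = 8.36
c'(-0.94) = 32.69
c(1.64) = 7.49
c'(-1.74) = 51.92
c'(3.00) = -6.00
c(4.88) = -1.10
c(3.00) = 0.00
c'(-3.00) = 90.00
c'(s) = 3*s^2 - 16*s + 15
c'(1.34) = -1.05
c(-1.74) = -55.59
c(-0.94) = -22.00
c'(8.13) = 83.21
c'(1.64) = -3.17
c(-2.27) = -86.97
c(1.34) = 8.14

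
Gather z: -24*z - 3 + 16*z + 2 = -8*z - 1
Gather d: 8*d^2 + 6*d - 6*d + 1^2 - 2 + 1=8*d^2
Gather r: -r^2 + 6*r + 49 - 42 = -r^2 + 6*r + 7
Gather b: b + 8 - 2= b + 6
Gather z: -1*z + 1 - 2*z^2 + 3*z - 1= -2*z^2 + 2*z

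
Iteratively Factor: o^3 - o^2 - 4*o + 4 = (o - 1)*(o^2 - 4) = (o - 2)*(o - 1)*(o + 2)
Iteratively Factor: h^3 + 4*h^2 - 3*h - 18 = (h + 3)*(h^2 + h - 6) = (h - 2)*(h + 3)*(h + 3)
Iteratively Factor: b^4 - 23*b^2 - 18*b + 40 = (b + 4)*(b^3 - 4*b^2 - 7*b + 10) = (b - 5)*(b + 4)*(b^2 + b - 2) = (b - 5)*(b - 1)*(b + 4)*(b + 2)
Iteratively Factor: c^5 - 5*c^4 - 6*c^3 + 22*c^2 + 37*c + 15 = (c - 3)*(c^4 - 2*c^3 - 12*c^2 - 14*c - 5) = (c - 3)*(c + 1)*(c^3 - 3*c^2 - 9*c - 5) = (c - 5)*(c - 3)*(c + 1)*(c^2 + 2*c + 1) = (c - 5)*(c - 3)*(c + 1)^2*(c + 1)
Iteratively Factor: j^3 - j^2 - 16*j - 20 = (j - 5)*(j^2 + 4*j + 4) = (j - 5)*(j + 2)*(j + 2)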